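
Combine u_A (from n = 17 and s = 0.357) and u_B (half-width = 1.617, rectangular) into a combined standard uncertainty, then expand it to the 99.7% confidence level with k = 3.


u_A = s / sqrt(n) = 0.357 / sqrt(17) = 0.086585218
u_B = half_width / sqrt(3) = 1.617 / sqrt(3) = 0.93357539
uc = sqrt(u_A^2 + u_B^2) = sqrt(0.086585218^2 + 0.93357539^2) = 0.937582
U = k * uc = 3 * 0.937582
U = 2.8127

2.8127


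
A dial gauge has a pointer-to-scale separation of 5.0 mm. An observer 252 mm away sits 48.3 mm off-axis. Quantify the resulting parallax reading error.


error = h * offset / d
= 5.0 * 48.3 / 252
= 0.9583

0.9583


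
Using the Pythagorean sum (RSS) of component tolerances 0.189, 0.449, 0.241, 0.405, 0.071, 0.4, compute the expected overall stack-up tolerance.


RSS = sqrt(0.189^2 + 0.449^2 + 0.241^2 + 0.405^2 + 0.071^2 + 0.4^2)
= sqrt(0.624469)
= 0.7902

0.7902


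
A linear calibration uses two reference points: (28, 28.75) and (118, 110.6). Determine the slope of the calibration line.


slope = (y2 - y1) / (x2 - x1)
= (110.6 - 28.75) / (118 - 28)
= 81.8500 / 90
= 0.9094

0.9094


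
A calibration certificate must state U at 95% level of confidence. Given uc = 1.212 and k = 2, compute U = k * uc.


U = k * uc
U = 2 * 1.212
U = 2.4240

2.4240


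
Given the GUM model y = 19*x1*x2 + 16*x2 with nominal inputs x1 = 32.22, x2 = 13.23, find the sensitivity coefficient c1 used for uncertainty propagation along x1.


y = 19*x1*x2 + 16*x2
dy/dx1 = 19*x2
Evaluate at x2 = 13.23: c1 = 19 * 13.23
c1 = 251.3700

251.3700


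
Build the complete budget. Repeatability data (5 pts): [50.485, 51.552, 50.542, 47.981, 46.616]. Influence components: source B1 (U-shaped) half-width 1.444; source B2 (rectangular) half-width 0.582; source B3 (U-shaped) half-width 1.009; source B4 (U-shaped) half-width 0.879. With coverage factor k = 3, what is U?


mean = (50.485 + 51.552 + 50.542 + 47.981 + 46.616) / 5 = 49.4352
s = sqrt(sum((x - mean)^2)/(n-1)) = 2.0536866
u_A = s / sqrt(n) = 2.0536866 / sqrt(5) = 0.91843657
u_B1 = 1.444 / sqrt(2) = 1.0210622
u_B2 = 0.582 / sqrt(3) = 0.33601786
u_B3 = 1.009 / sqrt(2) = 0.71347074
u_B4 = 0.879 / sqrt(2) = 0.62154686
uc = sqrt(0.91843657^2 + 1.0210622^2 + 0.33601786^2 + 0.71347074^2 + 0.62154686^2) = 1.7012827
U = k * uc = 3 * 1.7012827
U = 5.1038

5.1038


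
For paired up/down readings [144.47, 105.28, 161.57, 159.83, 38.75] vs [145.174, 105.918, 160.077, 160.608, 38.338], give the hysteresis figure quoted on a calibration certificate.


|144.47 - 145.174| = 0.7040
|105.28 - 105.918| = 0.6380
|161.57 - 160.077| = 1.4930
|159.83 - 160.608| = 0.7780
|38.75 - 38.338| = 0.4120
hysteresis = max(diffs) = 1.4930

1.4930


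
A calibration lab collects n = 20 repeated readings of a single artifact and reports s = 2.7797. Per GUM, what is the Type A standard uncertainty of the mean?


u_A = s / sqrt(n)
u_A = 2.7797 / sqrt(20)
u_A = 2.7797 / 4.472136
u_A = 0.6216

0.6216


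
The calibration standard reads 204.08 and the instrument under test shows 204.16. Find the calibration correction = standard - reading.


Correction = standard - reading
= 204.08 - 204.16
= -0.0800

-0.0800


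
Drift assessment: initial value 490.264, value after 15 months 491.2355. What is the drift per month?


rate = (v2 - v1) / months
= (491.2355 - 490.264) / 15
= 0.9715 / 15
= 0.0648

0.0648


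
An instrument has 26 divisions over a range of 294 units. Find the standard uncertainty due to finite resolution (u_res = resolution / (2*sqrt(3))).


resolution = range / divisions
resolution = 294 / 26 = 11.307692
u_res = resolution / (2*sqrt(3))
u_res = 11.307692 / 3.4641016
u_res = 3.2642

3.2642


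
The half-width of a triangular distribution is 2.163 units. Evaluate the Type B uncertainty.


u_B = half_width / sqrt(6)
u_B = 2.163 / 2.4494897
u_B = 0.8830

0.8830


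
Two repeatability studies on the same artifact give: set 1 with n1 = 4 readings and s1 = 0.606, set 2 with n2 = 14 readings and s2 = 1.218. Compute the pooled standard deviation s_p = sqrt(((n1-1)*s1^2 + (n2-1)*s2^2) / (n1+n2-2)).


s_p = sqrt(((n1-1)*s1^2 + (n2-1)*s2^2) / (n1+n2-2))
numerator = (4-1)*0.606^2 + (14-1)*1.218^2 = 1.101708 + 19.285812 = 20.38752
denominator = 4 + 14 - 2 = 16
s_p^2 = 20.38752 / 16 = 1.27422
s_p = sqrt(1.27422) = 1.1288

1.1288


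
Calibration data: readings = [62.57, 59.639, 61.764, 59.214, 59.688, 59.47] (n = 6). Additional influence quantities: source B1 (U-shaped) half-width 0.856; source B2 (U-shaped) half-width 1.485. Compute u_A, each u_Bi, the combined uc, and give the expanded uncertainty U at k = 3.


mean = (62.57 + 59.639 + 61.764 + 59.214 + 59.688 + 59.47) / 6 = 60.39083333
s = sqrt(sum((x - mean)^2)/(n-1)) = 1.4090034
u_A = s / sqrt(n) = 1.4090034 / sqrt(6) = 0.57522323
u_B1 = 0.856 / sqrt(2) = 0.6052834
u_B2 = 1.485 / sqrt(2) = 1.0500536
uc = sqrt(0.57522323^2 + 0.6052834^2 + 1.0500536^2) = 1.3415895
U = k * uc = 3 * 1.3415895
U = 4.0248

4.0248


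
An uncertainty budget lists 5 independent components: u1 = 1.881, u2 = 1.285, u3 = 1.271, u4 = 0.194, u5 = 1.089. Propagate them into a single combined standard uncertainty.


uc = sqrt(1.881^2 + 1.285^2 + 1.271^2 + 0.194^2 + 1.089^2)
uc = sqrt(8.028384)
uc = 2.8334

2.8334


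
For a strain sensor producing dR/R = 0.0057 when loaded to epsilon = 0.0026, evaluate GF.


GF = (dR/R) / epsilon
= 0.0057 / 0.0026
= 2.1923

2.1923


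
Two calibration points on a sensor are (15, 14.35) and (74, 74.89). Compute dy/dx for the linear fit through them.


slope = (y2 - y1) / (x2 - x1)
= (74.89 - 14.35) / (74 - 15)
= 60.5400 / 59
= 1.0261

1.0261


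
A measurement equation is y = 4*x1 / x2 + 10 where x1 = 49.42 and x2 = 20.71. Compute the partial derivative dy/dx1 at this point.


y = 4*x1 / x2 + 10
dy/dx1 = 4/x2
Evaluate at x2 = 20.71: c1 = 4 / 20.71
c1 = 0.1931

0.1931


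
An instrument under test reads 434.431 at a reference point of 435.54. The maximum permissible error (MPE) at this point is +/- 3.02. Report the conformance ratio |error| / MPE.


e = indication - reference = 434.431 - 435.54 = -1.1090
|e| = 1.1090
ratio = |e| / MPE = 1.1090 / 3.02
ratio = 0.3672

0.3672


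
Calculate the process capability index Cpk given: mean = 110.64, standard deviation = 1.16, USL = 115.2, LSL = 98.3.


Cpu = (USL - mean) / (3*sigma) = (115.2 - 110.64) / (3*1.16) = 1.3103
Cpl = (mean - LSL) / (3*sigma) = (110.64 - 98.3) / (3*1.16) = 3.5460
Cpk = min(Cpu, Cpl) = 1.3103

1.3103


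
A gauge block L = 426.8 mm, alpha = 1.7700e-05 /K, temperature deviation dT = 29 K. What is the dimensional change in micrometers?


dL = L * alpha * dT
= 426.8 * 1.7700e-05 * 29
= 0.2190764 mm
dL_um = 0.2190764 * 1000 = 219.0764 um

219.0764


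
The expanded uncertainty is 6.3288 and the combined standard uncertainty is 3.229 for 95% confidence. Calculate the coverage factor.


k = U / uc
k = 6.3288 / 3.229
k = 1.96

1.96


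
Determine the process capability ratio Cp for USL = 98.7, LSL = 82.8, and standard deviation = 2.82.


Cp = (USL - LSL) / (6 * sigma)
= (98.7 - 82.8) / (6 * 2.82)
= 15.9000 / 16.9200
= 0.9397

0.9397


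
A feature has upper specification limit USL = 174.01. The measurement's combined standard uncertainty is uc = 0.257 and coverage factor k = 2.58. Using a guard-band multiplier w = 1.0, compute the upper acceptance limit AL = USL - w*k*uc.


U = k * uc = 2.58 * 0.257 = 0.66306
guard band g = w * U = 1.0 * 0.66306 = 0.66306
AL = USL - g = 174.01 - 0.66306
AL = 173.3469

173.3469


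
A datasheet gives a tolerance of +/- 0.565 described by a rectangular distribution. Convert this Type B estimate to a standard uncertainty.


u_B = half_width / sqrt(3)
u_B = 0.565 / 1.7320508
u_B = 0.3262

0.3262


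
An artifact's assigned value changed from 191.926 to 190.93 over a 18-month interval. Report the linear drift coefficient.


rate = (v2 - v1) / months
= (190.93 - 191.926) / 18
= -0.9960 / 18
= -0.0553

-0.0553


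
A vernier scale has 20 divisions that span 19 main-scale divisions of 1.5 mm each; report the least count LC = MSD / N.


LC = MSD / n_div
= 1.5 / 20
= 0.0750

0.0750


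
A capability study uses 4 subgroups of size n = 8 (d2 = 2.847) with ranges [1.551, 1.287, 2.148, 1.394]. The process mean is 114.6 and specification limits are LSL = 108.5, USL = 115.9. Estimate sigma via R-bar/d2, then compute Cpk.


R_bar = (1.551 + 1.287 + 2.148 + 1.394) / 4 = 1.595
sigma = R_bar / d2 = 1.595 / 2.847 = 0.56023885
Cp = (USL - LSL)/(6*sigma) = (115.9 - 108.5)/(6*0.56023885) = 2.2014
Cpu = (115.9 - 114.6)/(3*0.56023885) = 0.7735
Cpl = (114.6 - 108.5)/(3*0.56023885) = 3.6294
Cpk = min(Cpu, Cpl) = 0.7735

0.7735


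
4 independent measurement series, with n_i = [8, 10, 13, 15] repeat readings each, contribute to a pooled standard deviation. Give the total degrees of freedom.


nu = sum_i (n_i - 1)
nu = ((8 - 1) + (10 - 1) + (13 - 1) + (15 - 1))
nu = 7 + 9 + 12 + 14
nu = 42

42


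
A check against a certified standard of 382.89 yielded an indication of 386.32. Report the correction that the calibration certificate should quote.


Correction = standard - reading
= 382.89 - 386.32
= -3.4300

-3.4300


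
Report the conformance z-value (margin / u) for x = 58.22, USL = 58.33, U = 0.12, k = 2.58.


u = U / k = 0.12 / 2.58 = 0.046511628
margin = |USL - x| = |58.33 - 58.22| = 0.11
z = margin / u = 0.11 / 0.046511628
z = 2.3650

2.3650


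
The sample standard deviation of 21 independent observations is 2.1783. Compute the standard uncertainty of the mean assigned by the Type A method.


u_A = s / sqrt(n)
u_A = 2.1783 / sqrt(21)
u_A = 2.1783 / 4.5825757
u_A = 0.4753

0.4753


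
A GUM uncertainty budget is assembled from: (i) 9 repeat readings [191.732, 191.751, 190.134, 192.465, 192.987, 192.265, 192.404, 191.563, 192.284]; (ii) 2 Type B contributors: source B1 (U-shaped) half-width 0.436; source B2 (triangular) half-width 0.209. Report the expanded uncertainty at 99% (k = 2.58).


mean = (191.732 + 191.751 + 190.134 + 192.465 + 192.987 + 192.265 + 192.404 + 191.563 + 192.284) / 9 = 191.9538889
s = sqrt(sum((x - mean)^2)/(n-1)) = 0.81333456
u_A = s / sqrt(n) = 0.81333456 / sqrt(9) = 0.27111152
u_B1 = 0.436 / sqrt(2) = 0.30829856
u_B2 = 0.209 / sqrt(6) = 0.085323893
uc = sqrt(0.27111152^2 + 0.30829856^2 + 0.085323893^2) = 0.41932043
U = k * uc = 2.58 * 0.41932043
U = 1.0818

1.0818


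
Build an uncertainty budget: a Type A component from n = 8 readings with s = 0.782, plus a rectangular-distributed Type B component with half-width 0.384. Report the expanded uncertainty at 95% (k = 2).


u_A = s / sqrt(n) = 0.782 / sqrt(8) = 0.27647875
u_B = half_width / sqrt(3) = 0.384 / sqrt(3) = 0.2217025
uc = sqrt(u_A^2 + u_B^2) = sqrt(0.27647875^2 + 0.2217025^2) = 0.35439032
U = k * uc = 2 * 0.35439032
U = 0.7088

0.7088


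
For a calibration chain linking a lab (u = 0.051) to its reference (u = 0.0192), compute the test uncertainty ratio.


TUR = u_lab / u_ref
= 0.051 / 0.0192
= 2.6562

2.6562


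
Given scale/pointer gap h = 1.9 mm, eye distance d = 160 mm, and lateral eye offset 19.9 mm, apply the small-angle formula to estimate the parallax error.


error = h * offset / d
= 1.9 * 19.9 / 160
= 0.2363

0.2363


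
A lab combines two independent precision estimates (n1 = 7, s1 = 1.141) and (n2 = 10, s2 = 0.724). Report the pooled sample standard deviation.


s_p = sqrt(((n1-1)*s1^2 + (n2-1)*s2^2) / (n1+n2-2))
numerator = (7-1)*1.141^2 + (10-1)*0.724^2 = 7.811286 + 4.717584 = 12.52887
denominator = 7 + 10 - 2 = 15
s_p^2 = 12.52887 / 15 = 0.835258
s_p = sqrt(0.835258) = 0.9139

0.9139


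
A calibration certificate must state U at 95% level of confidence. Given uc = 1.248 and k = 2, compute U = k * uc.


U = k * uc
U = 2 * 1.248
U = 2.4960

2.4960


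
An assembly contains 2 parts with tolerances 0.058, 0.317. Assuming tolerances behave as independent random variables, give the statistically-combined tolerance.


RSS = sqrt(0.058^2 + 0.317^2)
= sqrt(0.103853)
= 0.3223

0.3223


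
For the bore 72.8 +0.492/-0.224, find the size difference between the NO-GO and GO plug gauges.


GO = nominal - lower_tol (smallest hole = maximum material condition)
GO = 72.8 - 0.224 = 72.576
NO-GO = nominal + upper_tol (largest hole = least material condition)
NO-GO = 72.8 + 0.492 = 73.292
spread = NO-GO - GO = 73.292 - 72.576 = 0.7160

0.7160


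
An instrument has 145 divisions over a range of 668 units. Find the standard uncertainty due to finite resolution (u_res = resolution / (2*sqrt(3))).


resolution = range / divisions
resolution = 668 / 145 = 4.6068966
u_res = resolution / (2*sqrt(3))
u_res = 4.6068966 / 3.4641016
u_res = 1.3299

1.3299


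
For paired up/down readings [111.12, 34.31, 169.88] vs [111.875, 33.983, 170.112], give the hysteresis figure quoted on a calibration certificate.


|111.12 - 111.875| = 0.7550
|34.31 - 33.983| = 0.3270
|169.88 - 170.112| = 0.2320
hysteresis = max(diffs) = 0.7550

0.7550


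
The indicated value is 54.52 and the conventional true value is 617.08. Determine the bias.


Systematic error = measured - true
= 54.52 - 617.08
= -562.5600

-562.5600


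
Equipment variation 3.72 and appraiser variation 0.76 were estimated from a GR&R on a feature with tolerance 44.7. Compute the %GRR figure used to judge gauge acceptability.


GRR = sqrt(EV^2 + AV^2) = sqrt(3.72^2 + 0.76^2) = 3.7968408
%GRR = GRR / tol * 100 = 3.7968408 / 44.7 * 100
%GRR = 8.4941

8.4941


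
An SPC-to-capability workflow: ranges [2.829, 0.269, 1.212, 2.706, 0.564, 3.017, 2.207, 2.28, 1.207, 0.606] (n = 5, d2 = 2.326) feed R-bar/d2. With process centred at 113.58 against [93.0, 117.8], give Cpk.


R_bar = (2.829 + 0.269 + 1.212 + 2.706 + 0.564 + 3.017 + 2.207 + 2.28 + 1.207 + 0.606) / 10 = 1.6897
sigma = R_bar / d2 = 1.6897 / 2.326 = 0.72644024
Cp = (USL - LSL)/(6*sigma) = (117.8 - 93.0)/(6*0.72644024) = 5.6898
Cpu = (117.8 - 113.58)/(3*0.72644024) = 1.9364
Cpl = (113.58 - 93.0)/(3*0.72644024) = 9.4433
Cpk = min(Cpu, Cpl) = 1.9364

1.9364


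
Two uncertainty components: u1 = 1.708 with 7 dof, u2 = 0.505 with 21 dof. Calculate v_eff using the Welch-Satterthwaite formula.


uc = sqrt(u1^2 + u2^2) = sqrt(1.708^2 + 0.505^2) = 1.7810921
v_eff = uc^4 / (u1^4/v1 + u2^4/v2)
= 1.7810921^4 / (1.708^4/7 + 0.505^4/21)
= 10.063418 / 1.2188726
v_eff = 8.2563

8.2563


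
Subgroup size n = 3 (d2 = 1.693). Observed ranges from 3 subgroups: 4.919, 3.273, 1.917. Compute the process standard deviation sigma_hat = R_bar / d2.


R_bar = (4.919 + 3.273 + 1.917) / 3
R_bar = 10.109 / 3 = 3.3696667
sigma_hat = R_bar / d2 = 3.3696667 / 1.693 = 1.9904

1.9904


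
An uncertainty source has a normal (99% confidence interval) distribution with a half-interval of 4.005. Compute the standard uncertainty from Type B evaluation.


u_B = half_width / 2.576
u_B = 4.005 / 2.576
u_B = 1.5547

1.5547


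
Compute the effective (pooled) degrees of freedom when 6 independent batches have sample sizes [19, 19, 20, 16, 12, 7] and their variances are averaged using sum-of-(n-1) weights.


nu = sum_i (n_i - 1)
nu = ((19 - 1) + (19 - 1) + (20 - 1) + (16 - 1) + (12 - 1) + (7 - 1))
nu = 18 + 18 + 19 + 15 + 11 + 6
nu = 87

87


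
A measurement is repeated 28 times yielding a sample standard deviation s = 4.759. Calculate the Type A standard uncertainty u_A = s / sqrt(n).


u_A = s / sqrt(n)
u_A = 4.759 / sqrt(28)
u_A = 4.759 / 5.2915026
u_A = 0.8994

0.8994


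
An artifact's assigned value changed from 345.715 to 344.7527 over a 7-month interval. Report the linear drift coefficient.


rate = (v2 - v1) / months
= (344.7527 - 345.715) / 7
= -0.9623 / 7
= -0.1375

-0.1375


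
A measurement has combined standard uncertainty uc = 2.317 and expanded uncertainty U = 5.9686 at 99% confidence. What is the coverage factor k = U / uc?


k = U / uc
k = 5.9686 / 2.317
k = 2.576

2.576


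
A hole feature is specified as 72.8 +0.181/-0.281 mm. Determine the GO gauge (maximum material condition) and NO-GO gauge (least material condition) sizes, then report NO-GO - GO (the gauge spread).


GO = nominal - lower_tol (smallest hole = maximum material condition)
GO = 72.8 - 0.281 = 72.519
NO-GO = nominal + upper_tol (largest hole = least material condition)
NO-GO = 72.8 + 0.181 = 72.981
spread = NO-GO - GO = 72.981 - 72.519 = 0.4620

0.4620


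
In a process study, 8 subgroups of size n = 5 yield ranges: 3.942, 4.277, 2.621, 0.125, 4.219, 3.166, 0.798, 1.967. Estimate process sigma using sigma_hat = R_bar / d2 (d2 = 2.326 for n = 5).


R_bar = (3.942 + 4.277 + 2.621 + 0.125 + 4.219 + 3.166 + 0.798 + 1.967) / 8
R_bar = 21.115 / 8 = 2.639375
sigma_hat = R_bar / d2 = 2.639375 / 2.326 = 1.1347

1.1347


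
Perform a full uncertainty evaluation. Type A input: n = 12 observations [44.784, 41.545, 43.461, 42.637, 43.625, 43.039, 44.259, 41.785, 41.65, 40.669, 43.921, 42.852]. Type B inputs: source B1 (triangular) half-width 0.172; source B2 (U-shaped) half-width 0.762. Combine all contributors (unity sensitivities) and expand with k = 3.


mean = (44.784 + 41.545 + 43.461 + 42.637 + 43.625 + 43.039 + 44.259 + 41.785 + 41.65 + 40.669 + 43.921 + 42.852) / 12 = 42.85225
s = sqrt(sum((x - mean)^2)/(n-1)) = 1.2417608
u_A = s / sqrt(n) = 1.2417608 / sqrt(12) = 0.35846547
u_B1 = 0.172 / sqrt(6) = 0.070218706
u_B2 = 0.762 / sqrt(2) = 0.53881537
uc = sqrt(0.35846547^2 + 0.070218706^2 + 0.53881537^2) = 0.65096095
U = k * uc = 3 * 0.65096095
U = 1.9529

1.9529


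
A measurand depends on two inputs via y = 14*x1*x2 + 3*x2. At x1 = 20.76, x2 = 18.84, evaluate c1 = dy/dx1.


y = 14*x1*x2 + 3*x2
dy/dx1 = 14*x2
Evaluate at x2 = 18.84: c1 = 14 * 18.84
c1 = 263.7600

263.7600


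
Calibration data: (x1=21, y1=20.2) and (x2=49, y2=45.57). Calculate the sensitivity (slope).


slope = (y2 - y1) / (x2 - x1)
= (45.57 - 20.2) / (49 - 21)
= 25.3700 / 28
= 0.9061

0.9061


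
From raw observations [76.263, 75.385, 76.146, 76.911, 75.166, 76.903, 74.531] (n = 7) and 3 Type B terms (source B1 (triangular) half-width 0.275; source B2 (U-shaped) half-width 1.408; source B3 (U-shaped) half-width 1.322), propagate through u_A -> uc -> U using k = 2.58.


mean = (76.263 + 75.385 + 76.146 + 76.911 + 75.166 + 76.903 + 74.531) / 7 = 75.90071429
s = sqrt(sum((x - mean)^2)/(n-1)) = 0.90356271
u_A = s / sqrt(n) = 0.90356271 / sqrt(7) = 0.3415146
u_B1 = 0.275 / sqrt(6) = 0.11226828
u_B2 = 1.408 / sqrt(2) = 0.99560635
u_B3 = 1.322 / sqrt(2) = 0.93479516
uc = sqrt(0.3415146^2 + 0.11226828^2 + 0.99560635^2 + 0.93479516^2) = 1.4122005
U = k * uc = 2.58 * 1.4122005
U = 3.6435

3.6435


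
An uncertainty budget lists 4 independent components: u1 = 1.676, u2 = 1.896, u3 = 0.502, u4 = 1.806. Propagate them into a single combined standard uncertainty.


uc = sqrt(1.676^2 + 1.896^2 + 0.502^2 + 1.806^2)
uc = sqrt(9.917432)
uc = 3.1492

3.1492


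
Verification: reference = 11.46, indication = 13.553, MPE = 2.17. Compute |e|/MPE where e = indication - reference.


e = indication - reference = 13.553 - 11.46 = 2.0930
|e| = 2.0930
ratio = |e| / MPE = 2.0930 / 2.17
ratio = 0.9645

0.9645


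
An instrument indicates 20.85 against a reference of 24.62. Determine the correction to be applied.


Correction = standard - reading
= 24.62 - 20.85
= 3.7700

3.7700


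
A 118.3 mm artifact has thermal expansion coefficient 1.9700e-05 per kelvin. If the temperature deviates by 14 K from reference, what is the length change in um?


dL = L * alpha * dT
= 118.3 * 1.9700e-05 * 14
= 0.0326271 mm
dL_um = 0.0326271 * 1000 = 32.6271 um

32.6271


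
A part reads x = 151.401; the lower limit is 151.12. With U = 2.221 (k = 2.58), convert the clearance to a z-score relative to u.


u = U / k = 2.221 / 2.58 = 0.86085271
margin = |LSL - x| = |151.12 - 151.401| = 0.281
z = margin / u = 0.281 / 0.86085271
z = 0.3264

0.3264


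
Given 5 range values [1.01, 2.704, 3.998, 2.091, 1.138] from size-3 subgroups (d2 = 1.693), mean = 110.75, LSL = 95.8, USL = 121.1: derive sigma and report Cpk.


R_bar = (1.01 + 2.704 + 3.998 + 2.091 + 1.138) / 5 = 2.1882
sigma = R_bar / d2 = 2.1882 / 1.693 = 1.2924985
Cp = (USL - LSL)/(6*sigma) = (121.1 - 95.8)/(6*1.2924985) = 3.2624
Cpu = (121.1 - 110.75)/(3*1.2924985) = 2.6692
Cpl = (110.75 - 95.8)/(3*1.2924985) = 3.8556
Cpk = min(Cpu, Cpl) = 2.6692

2.6692


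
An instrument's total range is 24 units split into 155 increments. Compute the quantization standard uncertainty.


resolution = range / divisions
resolution = 24 / 155 = 0.15483871
u_res = resolution / (2*sqrt(3))
u_res = 0.15483871 / 3.4641016
u_res = 0.0447

0.0447


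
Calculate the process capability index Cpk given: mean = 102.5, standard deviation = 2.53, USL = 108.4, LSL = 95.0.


Cpu = (USL - mean) / (3*sigma) = (108.4 - 102.5) / (3*2.53) = 0.7773
Cpl = (mean - LSL) / (3*sigma) = (102.5 - 95.0) / (3*2.53) = 0.9881
Cpk = min(Cpu, Cpl) = 0.7773

0.7773


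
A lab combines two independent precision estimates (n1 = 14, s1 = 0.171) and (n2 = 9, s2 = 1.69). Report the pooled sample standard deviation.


s_p = sqrt(((n1-1)*s1^2 + (n2-1)*s2^2) / (n1+n2-2))
numerator = (14-1)*0.171^2 + (9-1)*1.69^2 = 0.380133 + 22.8488 = 23.228933
denominator = 14 + 9 - 2 = 21
s_p^2 = 23.228933 / 21 = 1.1061397
s_p = sqrt(1.1061397) = 1.0517

1.0517


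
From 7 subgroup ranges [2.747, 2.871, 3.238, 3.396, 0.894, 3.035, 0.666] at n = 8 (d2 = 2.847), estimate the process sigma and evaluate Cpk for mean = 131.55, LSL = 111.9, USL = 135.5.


R_bar = (2.747 + 2.871 + 3.238 + 3.396 + 0.894 + 3.035 + 0.666) / 7 = 2.4067143
sigma = R_bar / d2 = 2.4067143 / 2.847 = 0.845351
Cp = (USL - LSL)/(6*sigma) = (135.5 - 111.9)/(6*0.845351) = 4.6529
Cpu = (135.5 - 131.55)/(3*0.845351) = 1.5575
Cpl = (131.55 - 111.9)/(3*0.845351) = 7.7483
Cpk = min(Cpu, Cpl) = 1.5575

1.5575


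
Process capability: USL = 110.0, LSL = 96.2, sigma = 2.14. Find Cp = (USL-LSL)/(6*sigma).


Cp = (USL - LSL) / (6 * sigma)
= (110.0 - 96.2) / (6 * 2.14)
= 13.8000 / 12.8400
= 1.0748

1.0748


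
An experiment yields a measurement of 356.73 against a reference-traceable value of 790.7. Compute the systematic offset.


Systematic error = measured - true
= 356.73 - 790.7
= -433.9700

-433.9700


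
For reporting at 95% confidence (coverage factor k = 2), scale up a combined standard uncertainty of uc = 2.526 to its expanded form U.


U = k * uc
U = 2 * 2.526
U = 5.0520

5.0520


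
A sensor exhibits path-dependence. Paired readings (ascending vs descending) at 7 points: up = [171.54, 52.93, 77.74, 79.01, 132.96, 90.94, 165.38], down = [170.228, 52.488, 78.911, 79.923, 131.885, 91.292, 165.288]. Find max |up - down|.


|171.54 - 170.228| = 1.3120
|52.93 - 52.488| = 0.4420
|77.74 - 78.911| = 1.1710
|79.01 - 79.923| = 0.9130
|132.96 - 131.885| = 1.0750
|90.94 - 91.292| = 0.3520
|165.38 - 165.288| = 0.0920
hysteresis = max(diffs) = 1.3120

1.3120


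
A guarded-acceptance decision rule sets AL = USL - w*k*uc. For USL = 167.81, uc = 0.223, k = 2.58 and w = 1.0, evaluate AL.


U = k * uc = 2.58 * 0.223 = 0.57534
guard band g = w * U = 1.0 * 0.57534 = 0.57534
AL = USL - g = 167.81 - 0.57534
AL = 167.2347

167.2347


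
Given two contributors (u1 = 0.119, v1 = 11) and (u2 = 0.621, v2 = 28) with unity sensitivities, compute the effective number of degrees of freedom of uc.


uc = sqrt(u1^2 + u2^2) = sqrt(0.119^2 + 0.621^2) = 0.63229898
v_eff = uc^4 / (u1^4/v1 + u2^4/v2)
= 0.63229898^4 / (0.119^4/11 + 0.621^4/28)
= 0.15984164 / 0.0053296225
v_eff = 29.9912

29.9912


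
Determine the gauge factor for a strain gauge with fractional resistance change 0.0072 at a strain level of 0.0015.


GF = (dR/R) / epsilon
= 0.0072 / 0.0015
= 4.8000

4.8000


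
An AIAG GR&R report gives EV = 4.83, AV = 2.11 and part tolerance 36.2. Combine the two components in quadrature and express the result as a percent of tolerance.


GRR = sqrt(EV^2 + AV^2) = sqrt(4.83^2 + 2.11^2) = 5.2707684
%GRR = GRR / tol * 100 = 5.2707684 / 36.2 * 100
%GRR = 14.5601

14.5601


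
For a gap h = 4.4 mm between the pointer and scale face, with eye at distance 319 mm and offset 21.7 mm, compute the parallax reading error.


error = h * offset / d
= 4.4 * 21.7 / 319
= 0.2993

0.2993


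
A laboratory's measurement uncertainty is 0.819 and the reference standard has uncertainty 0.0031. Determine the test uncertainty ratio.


TUR = u_lab / u_ref
= 0.819 / 0.0031
= 264.1935

264.1935


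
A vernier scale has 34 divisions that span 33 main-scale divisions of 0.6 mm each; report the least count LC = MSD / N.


LC = MSD / n_div
= 0.6 / 34
= 0.0176

0.0176


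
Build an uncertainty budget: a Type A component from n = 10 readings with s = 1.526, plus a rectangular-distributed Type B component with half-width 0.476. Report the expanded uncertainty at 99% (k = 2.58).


u_A = s / sqrt(n) = 1.526 / sqrt(10) = 0.48256357
u_B = half_width / sqrt(3) = 0.476 / sqrt(3) = 0.27481873
uc = sqrt(u_A^2 + u_B^2) = sqrt(0.48256357^2 + 0.27481873^2) = 0.55533137
U = k * uc = 2.58 * 0.55533137
U = 1.4328

1.4328


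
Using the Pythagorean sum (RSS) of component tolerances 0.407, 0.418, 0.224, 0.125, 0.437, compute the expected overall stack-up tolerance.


RSS = sqrt(0.407^2 + 0.418^2 + 0.224^2 + 0.125^2 + 0.437^2)
= sqrt(0.597143)
= 0.7728

0.7728


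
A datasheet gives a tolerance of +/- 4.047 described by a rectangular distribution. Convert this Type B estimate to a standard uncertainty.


u_B = half_width / sqrt(3)
u_B = 4.047 / 1.7320508
u_B = 2.3365

2.3365


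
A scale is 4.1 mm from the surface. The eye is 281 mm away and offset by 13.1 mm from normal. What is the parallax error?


error = h * offset / d
= 4.1 * 13.1 / 281
= 0.1911

0.1911


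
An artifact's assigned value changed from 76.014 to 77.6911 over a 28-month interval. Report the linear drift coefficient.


rate = (v2 - v1) / months
= (77.6911 - 76.014) / 28
= 1.6771 / 28
= 0.0599

0.0599


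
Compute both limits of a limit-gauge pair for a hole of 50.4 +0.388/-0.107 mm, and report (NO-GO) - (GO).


GO = nominal - lower_tol (smallest hole = maximum material condition)
GO = 50.4 - 0.107 = 50.293
NO-GO = nominal + upper_tol (largest hole = least material condition)
NO-GO = 50.4 + 0.388 = 50.788
spread = NO-GO - GO = 50.788 - 50.293 = 0.4950

0.4950


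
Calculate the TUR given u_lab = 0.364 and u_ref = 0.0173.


TUR = u_lab / u_ref
= 0.364 / 0.0173
= 21.0405

21.0405


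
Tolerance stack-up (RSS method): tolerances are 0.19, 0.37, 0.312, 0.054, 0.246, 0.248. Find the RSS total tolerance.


RSS = sqrt(0.19^2 + 0.37^2 + 0.312^2 + 0.054^2 + 0.246^2 + 0.248^2)
= sqrt(0.39528)
= 0.6287

0.6287


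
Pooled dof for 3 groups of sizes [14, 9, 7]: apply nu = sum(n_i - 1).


nu = sum_i (n_i - 1)
nu = ((14 - 1) + (9 - 1) + (7 - 1))
nu = 13 + 8 + 6
nu = 27

27


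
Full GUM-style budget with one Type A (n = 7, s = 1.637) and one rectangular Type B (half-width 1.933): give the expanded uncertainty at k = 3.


u_A = s / sqrt(n) = 1.637 / sqrt(7) = 0.61872784
u_B = half_width / sqrt(3) = 1.933 / sqrt(3) = 1.1160181
uc = sqrt(u_A^2 + u_B^2) = sqrt(0.61872784^2 + 1.1160181^2) = 1.2760566
U = k * uc = 3 * 1.2760566
U = 3.8282

3.8282


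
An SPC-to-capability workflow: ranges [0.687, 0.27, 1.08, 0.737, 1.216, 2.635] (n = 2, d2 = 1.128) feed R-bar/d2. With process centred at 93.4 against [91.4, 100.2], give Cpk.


R_bar = (0.687 + 0.27 + 1.08 + 0.737 + 1.216 + 2.635) / 6 = 1.1041667
sigma = R_bar / d2 = 1.1041667 / 1.128 = 0.97887119
Cp = (USL - LSL)/(6*sigma) = (100.2 - 91.4)/(6*0.97887119) = 1.4983
Cpu = (100.2 - 93.4)/(3*0.97887119) = 2.3156
Cpl = (93.4 - 91.4)/(3*0.97887119) = 0.6811
Cpk = min(Cpu, Cpl) = 0.6811

0.6811


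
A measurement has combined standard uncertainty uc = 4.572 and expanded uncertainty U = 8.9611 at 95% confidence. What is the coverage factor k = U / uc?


k = U / uc
k = 8.9611 / 4.572
k = 1.96

1.96


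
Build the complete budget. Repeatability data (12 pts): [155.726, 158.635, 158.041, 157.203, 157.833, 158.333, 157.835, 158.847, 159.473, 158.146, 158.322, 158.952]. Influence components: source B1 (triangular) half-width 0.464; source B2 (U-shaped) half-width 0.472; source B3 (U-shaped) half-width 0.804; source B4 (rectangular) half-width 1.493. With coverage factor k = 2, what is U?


mean = (155.726 + 158.635 + 158.041 + 157.203 + 157.833 + 158.333 + 157.835 + 158.847 + 159.473 + 158.146 + 158.322 + 158.952) / 12 = 158.1121667
s = sqrt(sum((x - mean)^2)/(n-1)) = 0.96033421
u_A = s / sqrt(n) = 0.96033421 / sqrt(12) = 0.27722461
u_B1 = 0.464 / sqrt(6) = 0.18942721
u_B2 = 0.472 / sqrt(2) = 0.3337544
u_B3 = 0.804 / sqrt(2) = 0.56851385
u_B4 = 1.493 / sqrt(3) = 0.86198395
uc = sqrt(0.27722461^2 + 0.18942721^2 + 0.3337544^2 + 0.56851385^2 + 0.86198395^2) = 1.1359368
U = k * uc = 2 * 1.1359368
U = 2.2719

2.2719


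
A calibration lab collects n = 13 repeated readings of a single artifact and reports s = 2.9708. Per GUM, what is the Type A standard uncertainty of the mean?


u_A = s / sqrt(n)
u_A = 2.9708 / sqrt(13)
u_A = 2.9708 / 3.6055513
u_A = 0.8240

0.8240


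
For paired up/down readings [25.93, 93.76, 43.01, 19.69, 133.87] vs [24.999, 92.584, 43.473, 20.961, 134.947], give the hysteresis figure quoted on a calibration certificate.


|25.93 - 24.999| = 0.9310
|93.76 - 92.584| = 1.1760
|43.01 - 43.473| = 0.4630
|19.69 - 20.961| = 1.2710
|133.87 - 134.947| = 1.0770
hysteresis = max(diffs) = 1.2710

1.2710


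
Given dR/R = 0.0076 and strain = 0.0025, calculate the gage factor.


GF = (dR/R) / epsilon
= 0.0076 / 0.0025
= 3.0400

3.0400


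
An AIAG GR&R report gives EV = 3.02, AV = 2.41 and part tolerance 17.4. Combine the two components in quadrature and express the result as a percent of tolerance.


GRR = sqrt(EV^2 + AV^2) = sqrt(3.02^2 + 2.41^2) = 3.8637417
%GRR = GRR / tol * 100 = 3.8637417 / 17.4 * 100
%GRR = 22.2054

22.2054


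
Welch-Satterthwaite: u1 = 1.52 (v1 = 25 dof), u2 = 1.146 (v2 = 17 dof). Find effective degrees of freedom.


uc = sqrt(u1^2 + u2^2) = sqrt(1.52^2 + 1.146^2) = 1.9036061
v_eff = uc^4 / (u1^4/v1 + u2^4/v2)
= 1.9036061^4 / (1.52^4/25 + 1.146^4/17)
= 13.131319 / 0.31497669
v_eff = 41.6898

41.6898


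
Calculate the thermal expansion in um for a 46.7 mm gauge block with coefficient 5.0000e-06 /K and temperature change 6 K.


dL = L * alpha * dT
= 46.7 * 5.0000e-06 * 6
= 0.0014010 mm
dL_um = 0.0014010 * 1000 = 1.4010 um

1.4010


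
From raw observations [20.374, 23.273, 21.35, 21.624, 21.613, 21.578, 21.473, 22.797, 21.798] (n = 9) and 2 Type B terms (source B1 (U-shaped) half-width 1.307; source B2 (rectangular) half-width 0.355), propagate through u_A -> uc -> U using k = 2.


mean = (20.374 + 23.273 + 21.35 + 21.624 + 21.613 + 21.578 + 21.473 + 22.797 + 21.798) / 9 = 21.76444444
s = sqrt(sum((x - mean)^2)/(n-1)) = 0.8374439
u_A = s / sqrt(n) = 0.8374439 / sqrt(9) = 0.27914797
u_B1 = 1.307 / sqrt(2) = 0.92418856
u_B2 = 0.355 / sqrt(3) = 0.20495935
uc = sqrt(0.27914797^2 + 0.92418856^2 + 0.20495935^2) = 0.98694297
U = k * uc = 2 * 0.98694297
U = 1.9739

1.9739


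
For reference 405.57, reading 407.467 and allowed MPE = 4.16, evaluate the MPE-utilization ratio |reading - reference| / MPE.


e = indication - reference = 407.467 - 405.57 = 1.8970
|e| = 1.8970
ratio = |e| / MPE = 1.8970 / 4.16
ratio = 0.4560

0.4560


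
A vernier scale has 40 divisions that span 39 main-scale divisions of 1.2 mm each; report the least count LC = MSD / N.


LC = MSD / n_div
= 1.2 / 40
= 0.0300

0.0300


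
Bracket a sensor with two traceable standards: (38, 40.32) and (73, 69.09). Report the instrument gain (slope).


slope = (y2 - y1) / (x2 - x1)
= (69.09 - 40.32) / (73 - 38)
= 28.7700 / 35
= 0.8220

0.8220


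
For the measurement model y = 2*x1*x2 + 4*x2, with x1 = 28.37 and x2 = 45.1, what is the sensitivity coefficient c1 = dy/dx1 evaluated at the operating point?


y = 2*x1*x2 + 4*x2
dy/dx1 = 2*x2
Evaluate at x2 = 45.1: c1 = 2 * 45.1
c1 = 90.2000

90.2000


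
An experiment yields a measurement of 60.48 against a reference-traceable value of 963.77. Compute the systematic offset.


Systematic error = measured - true
= 60.48 - 963.77
= -903.2900

-903.2900


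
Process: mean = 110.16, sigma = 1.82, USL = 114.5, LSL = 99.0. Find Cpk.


Cpu = (USL - mean) / (3*sigma) = (114.5 - 110.16) / (3*1.82) = 0.7949
Cpl = (mean - LSL) / (3*sigma) = (110.16 - 99.0) / (3*1.82) = 2.0440
Cpk = min(Cpu, Cpl) = 0.7949

0.7949


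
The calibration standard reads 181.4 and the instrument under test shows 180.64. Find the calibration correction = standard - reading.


Correction = standard - reading
= 181.4 - 180.64
= 0.7600

0.7600


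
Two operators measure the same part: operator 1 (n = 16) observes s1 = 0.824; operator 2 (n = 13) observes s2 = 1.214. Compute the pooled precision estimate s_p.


s_p = sqrt(((n1-1)*s1^2 + (n2-1)*s2^2) / (n1+n2-2))
numerator = (16-1)*0.824^2 + (13-1)*1.214^2 = 10.18464 + 17.685552 = 27.870192
denominator = 16 + 13 - 2 = 27
s_p^2 = 27.870192 / 27 = 1.0322293
s_p = sqrt(1.0322293) = 1.0160

1.0160


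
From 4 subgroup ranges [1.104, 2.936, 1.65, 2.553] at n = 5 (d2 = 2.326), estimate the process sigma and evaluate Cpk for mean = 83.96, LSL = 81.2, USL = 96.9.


R_bar = (1.104 + 2.936 + 1.65 + 2.553) / 4 = 2.06075
sigma = R_bar / d2 = 2.06075 / 2.326 = 0.88596303
Cp = (USL - LSL)/(6*sigma) = (96.9 - 81.2)/(6*0.88596303) = 2.9535
Cpu = (96.9 - 83.96)/(3*0.88596303) = 4.8685
Cpl = (83.96 - 81.2)/(3*0.88596303) = 1.0384
Cpk = min(Cpu, Cpl) = 1.0384

1.0384


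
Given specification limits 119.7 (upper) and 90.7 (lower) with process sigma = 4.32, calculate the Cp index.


Cp = (USL - LSL) / (6 * sigma)
= (119.7 - 90.7) / (6 * 4.32)
= 29.0000 / 25.9200
= 1.1188

1.1188


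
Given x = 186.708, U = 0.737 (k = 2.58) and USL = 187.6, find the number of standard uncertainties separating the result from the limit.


u = U / k = 0.737 / 2.58 = 0.28565891
margin = |USL - x| = |187.6 - 186.708| = 0.892
z = margin / u = 0.892 / 0.28565891
z = 3.1226

3.1226


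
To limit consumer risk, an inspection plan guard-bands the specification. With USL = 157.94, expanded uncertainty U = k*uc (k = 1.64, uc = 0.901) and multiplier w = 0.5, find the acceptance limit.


U = k * uc = 1.64 * 0.901 = 1.47764
guard band g = w * U = 0.5 * 1.47764 = 0.73882
AL = USL - g = 157.94 - 0.73882
AL = 157.2012

157.2012


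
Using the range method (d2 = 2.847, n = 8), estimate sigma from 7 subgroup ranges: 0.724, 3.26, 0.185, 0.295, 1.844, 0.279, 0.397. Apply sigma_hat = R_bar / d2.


R_bar = (0.724 + 3.26 + 0.185 + 0.295 + 1.844 + 0.279 + 0.397) / 7
R_bar = 6.984 / 7 = 0.99771429
sigma_hat = R_bar / d2 = 0.99771429 / 2.847 = 0.3504

0.3504


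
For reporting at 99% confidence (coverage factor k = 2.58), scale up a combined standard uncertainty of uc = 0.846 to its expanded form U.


U = k * uc
U = 2.58 * 0.846
U = 2.1827

2.1827


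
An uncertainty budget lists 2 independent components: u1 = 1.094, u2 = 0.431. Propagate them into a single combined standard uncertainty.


uc = sqrt(1.094^2 + 0.431^2)
uc = sqrt(1.382597)
uc = 1.1758

1.1758


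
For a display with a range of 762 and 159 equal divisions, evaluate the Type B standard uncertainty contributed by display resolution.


resolution = range / divisions
resolution = 762 / 159 = 4.7924528
u_res = resolution / (2*sqrt(3))
u_res = 4.7924528 / 3.4641016
u_res = 1.3835

1.3835


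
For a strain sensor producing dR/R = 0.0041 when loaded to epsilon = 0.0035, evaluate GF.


GF = (dR/R) / epsilon
= 0.0041 / 0.0035
= 1.1714

1.1714


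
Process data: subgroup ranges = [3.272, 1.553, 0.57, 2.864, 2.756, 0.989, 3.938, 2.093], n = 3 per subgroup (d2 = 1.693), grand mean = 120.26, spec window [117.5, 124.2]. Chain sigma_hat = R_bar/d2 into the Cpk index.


R_bar = (3.272 + 1.553 + 0.57 + 2.864 + 2.756 + 0.989 + 3.938 + 2.093) / 8 = 2.254375
sigma = R_bar / d2 = 2.254375 / 1.693 = 1.3315859
Cp = (USL - LSL)/(6*sigma) = (124.2 - 117.5)/(6*1.3315859) = 0.8386
Cpu = (124.2 - 120.26)/(3*1.3315859) = 0.9863
Cpl = (120.26 - 117.5)/(3*1.3315859) = 0.6909
Cpk = min(Cpu, Cpl) = 0.6909

0.6909


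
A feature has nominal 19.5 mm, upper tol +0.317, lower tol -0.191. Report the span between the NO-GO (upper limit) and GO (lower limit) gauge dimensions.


GO = nominal - lower_tol (smallest hole = maximum material condition)
GO = 19.5 - 0.191 = 19.309
NO-GO = nominal + upper_tol (largest hole = least material condition)
NO-GO = 19.5 + 0.317 = 19.817
spread = NO-GO - GO = 19.817 - 19.309 = 0.5080

0.5080


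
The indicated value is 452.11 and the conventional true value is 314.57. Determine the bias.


Systematic error = measured - true
= 452.11 - 314.57
= 137.5400

137.5400


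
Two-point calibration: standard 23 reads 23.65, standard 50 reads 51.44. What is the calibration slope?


slope = (y2 - y1) / (x2 - x1)
= (51.44 - 23.65) / (50 - 23)
= 27.7900 / 27
= 1.0293

1.0293


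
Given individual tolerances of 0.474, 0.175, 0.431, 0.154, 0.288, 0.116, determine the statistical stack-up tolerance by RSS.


RSS = sqrt(0.474^2 + 0.175^2 + 0.431^2 + 0.154^2 + 0.288^2 + 0.116^2)
= sqrt(0.561178)
= 0.7491

0.7491


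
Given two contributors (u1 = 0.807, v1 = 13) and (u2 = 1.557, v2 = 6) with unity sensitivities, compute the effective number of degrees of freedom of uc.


uc = sqrt(u1^2 + u2^2) = sqrt(0.807^2 + 1.557^2) = 1.7537098
v_eff = uc^4 / (u1^4/v1 + u2^4/v2)
= 1.7537098^4 / (0.807^4/13 + 1.557^4/6)
= 9.4586883 / 1.0121222
v_eff = 9.3454

9.3454


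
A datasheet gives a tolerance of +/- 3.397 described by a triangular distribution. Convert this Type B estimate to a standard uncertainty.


u_B = half_width / sqrt(6)
u_B = 3.397 / 2.4494897
u_B = 1.3868

1.3868


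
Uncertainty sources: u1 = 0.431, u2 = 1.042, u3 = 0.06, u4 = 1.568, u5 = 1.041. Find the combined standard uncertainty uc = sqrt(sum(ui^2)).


uc = sqrt(0.431^2 + 1.042^2 + 0.06^2 + 1.568^2 + 1.041^2)
uc = sqrt(4.81743)
uc = 2.1949

2.1949


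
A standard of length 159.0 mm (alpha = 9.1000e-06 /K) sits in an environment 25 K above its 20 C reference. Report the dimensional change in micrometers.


dL = L * alpha * dT
= 159.0 * 9.1000e-06 * 25
= 0.0361725 mm
dL_um = 0.0361725 * 1000 = 36.1725 um

36.1725


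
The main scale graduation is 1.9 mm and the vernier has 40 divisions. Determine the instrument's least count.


LC = MSD / n_div
= 1.9 / 40
= 0.0475

0.0475


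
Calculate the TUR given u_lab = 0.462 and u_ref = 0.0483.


TUR = u_lab / u_ref
= 0.462 / 0.0483
= 9.5652

9.5652


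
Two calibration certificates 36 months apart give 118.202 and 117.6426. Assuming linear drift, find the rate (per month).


rate = (v2 - v1) / months
= (117.6426 - 118.202) / 36
= -0.5594 / 36
= -0.0155

-0.0155


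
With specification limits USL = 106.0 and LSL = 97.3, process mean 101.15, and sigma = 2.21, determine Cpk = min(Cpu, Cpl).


Cpu = (USL - mean) / (3*sigma) = (106.0 - 101.15) / (3*2.21) = 0.7315
Cpl = (mean - LSL) / (3*sigma) = (101.15 - 97.3) / (3*2.21) = 0.5807
Cpk = min(Cpu, Cpl) = 0.5807

0.5807


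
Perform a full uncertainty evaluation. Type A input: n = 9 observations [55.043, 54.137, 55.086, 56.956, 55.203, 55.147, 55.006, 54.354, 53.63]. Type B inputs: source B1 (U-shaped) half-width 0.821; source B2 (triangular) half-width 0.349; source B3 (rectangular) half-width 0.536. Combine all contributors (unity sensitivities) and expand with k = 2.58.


mean = (55.043 + 54.137 + 55.086 + 56.956 + 55.203 + 55.147 + 55.006 + 54.354 + 53.63) / 9 = 54.95133333
s = sqrt(sum((x - mean)^2)/(n-1)) = 0.92976502
u_A = s / sqrt(n) = 0.92976502 / sqrt(9) = 0.30992167
u_B1 = 0.821 / sqrt(2) = 0.58053467
u_B2 = 0.349 / sqrt(6) = 0.14247865
u_B3 = 0.536 / sqrt(3) = 0.30945974
uc = sqrt(0.30992167^2 + 0.58053467^2 + 0.14247865^2 + 0.30945974^2) = 0.74103808
U = k * uc = 2.58 * 0.74103808
U = 1.9119

1.9119
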